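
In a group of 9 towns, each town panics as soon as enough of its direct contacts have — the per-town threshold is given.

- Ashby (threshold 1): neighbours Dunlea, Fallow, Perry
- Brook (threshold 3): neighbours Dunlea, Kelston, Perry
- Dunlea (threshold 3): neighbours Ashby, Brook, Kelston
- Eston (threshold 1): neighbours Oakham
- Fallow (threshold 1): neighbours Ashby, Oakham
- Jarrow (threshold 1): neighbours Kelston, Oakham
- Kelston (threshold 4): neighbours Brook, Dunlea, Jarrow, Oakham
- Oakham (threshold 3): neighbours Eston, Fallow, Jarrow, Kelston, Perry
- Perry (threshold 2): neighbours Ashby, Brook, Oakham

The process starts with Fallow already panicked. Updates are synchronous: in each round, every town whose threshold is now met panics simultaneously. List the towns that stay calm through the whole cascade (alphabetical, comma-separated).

Brook, Dunlea, Eston, Jarrow, Kelston, Oakham, Perry

Round 1 — Fallow panics (initial).
Round 2 — checking thresholds:
  Ashby: 1 of 3 neighbours ≥ 1, panics.
  Oakham: 1 of 5 neighbours < 3, below threshold.
Round 3 — no new panics; cascade stops.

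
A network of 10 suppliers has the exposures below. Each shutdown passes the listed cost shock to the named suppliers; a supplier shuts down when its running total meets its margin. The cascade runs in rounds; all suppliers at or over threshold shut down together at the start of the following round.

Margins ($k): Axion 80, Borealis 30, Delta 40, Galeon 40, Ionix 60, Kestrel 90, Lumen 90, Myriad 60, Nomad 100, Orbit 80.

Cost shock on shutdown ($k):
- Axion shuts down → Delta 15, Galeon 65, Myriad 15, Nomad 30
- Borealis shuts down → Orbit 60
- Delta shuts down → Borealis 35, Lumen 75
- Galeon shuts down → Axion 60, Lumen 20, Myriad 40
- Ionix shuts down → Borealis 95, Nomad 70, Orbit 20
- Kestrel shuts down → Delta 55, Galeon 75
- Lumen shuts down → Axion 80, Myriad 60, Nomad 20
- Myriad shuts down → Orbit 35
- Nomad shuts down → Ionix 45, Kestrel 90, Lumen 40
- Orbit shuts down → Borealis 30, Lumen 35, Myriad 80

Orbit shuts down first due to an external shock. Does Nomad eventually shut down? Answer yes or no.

Round 1 — Orbit shuts down (initial).
  Borealis: +30 → 30 ≥ 30
  Lumen: +35 → 35 < 90
  Myriad: +80 → 80 ≥ 60
Round 2 — Borealis, Myriad shut down.
No further shutdowns.

no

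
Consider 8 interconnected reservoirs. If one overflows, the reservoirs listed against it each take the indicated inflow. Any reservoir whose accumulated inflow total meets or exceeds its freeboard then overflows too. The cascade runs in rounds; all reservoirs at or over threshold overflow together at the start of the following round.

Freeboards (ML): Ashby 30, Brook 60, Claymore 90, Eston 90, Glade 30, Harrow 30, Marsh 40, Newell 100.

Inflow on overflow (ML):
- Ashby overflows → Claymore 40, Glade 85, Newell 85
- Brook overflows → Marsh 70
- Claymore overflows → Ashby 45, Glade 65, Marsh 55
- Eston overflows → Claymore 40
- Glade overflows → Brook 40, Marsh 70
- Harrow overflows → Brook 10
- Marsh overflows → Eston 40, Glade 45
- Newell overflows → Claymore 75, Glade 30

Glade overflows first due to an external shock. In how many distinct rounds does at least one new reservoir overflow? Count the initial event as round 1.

2

Round 1 — Glade overflows (initial).
  Brook: +40 → 40 < 60
  Marsh: +70 → 70 ≥ 40
Round 2 — Marsh overflows.
  Eston: +40 → 40 < 90
No further overflows.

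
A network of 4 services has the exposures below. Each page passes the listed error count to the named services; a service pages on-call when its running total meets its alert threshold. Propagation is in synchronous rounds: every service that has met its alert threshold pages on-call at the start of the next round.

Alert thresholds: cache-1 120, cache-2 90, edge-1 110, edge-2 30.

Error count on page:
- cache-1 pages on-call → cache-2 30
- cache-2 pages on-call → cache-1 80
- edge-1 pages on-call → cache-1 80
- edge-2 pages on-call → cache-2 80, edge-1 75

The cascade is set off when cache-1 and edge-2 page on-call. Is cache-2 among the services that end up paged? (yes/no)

Round 1 — cache-1, edge-2 page on-call (initial).
  cache-2: +30+80 → 110 ≥ 90
  edge-1: +75 → 75 < 110
Round 2 — cache-2 pages on-call.
No further pages.

yes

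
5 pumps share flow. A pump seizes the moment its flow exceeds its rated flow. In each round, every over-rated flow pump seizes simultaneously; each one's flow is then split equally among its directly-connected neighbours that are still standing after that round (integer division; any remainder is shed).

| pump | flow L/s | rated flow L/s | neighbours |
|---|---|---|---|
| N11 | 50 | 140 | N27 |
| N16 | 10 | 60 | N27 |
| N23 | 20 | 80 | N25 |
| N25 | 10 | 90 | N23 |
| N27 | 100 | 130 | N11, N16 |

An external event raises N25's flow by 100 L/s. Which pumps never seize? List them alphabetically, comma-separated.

Round 1 — N25 at 110 > 90. N25 seizes.
  N25 sheds 110 L/s to N23: 110 each.
    N23: 20+110 = 130 > 80
Round 2 — N23 seizes.
  N23 sheds 130 L/s: no online neighbours, lost.
No further seizures.

N11, N16, N27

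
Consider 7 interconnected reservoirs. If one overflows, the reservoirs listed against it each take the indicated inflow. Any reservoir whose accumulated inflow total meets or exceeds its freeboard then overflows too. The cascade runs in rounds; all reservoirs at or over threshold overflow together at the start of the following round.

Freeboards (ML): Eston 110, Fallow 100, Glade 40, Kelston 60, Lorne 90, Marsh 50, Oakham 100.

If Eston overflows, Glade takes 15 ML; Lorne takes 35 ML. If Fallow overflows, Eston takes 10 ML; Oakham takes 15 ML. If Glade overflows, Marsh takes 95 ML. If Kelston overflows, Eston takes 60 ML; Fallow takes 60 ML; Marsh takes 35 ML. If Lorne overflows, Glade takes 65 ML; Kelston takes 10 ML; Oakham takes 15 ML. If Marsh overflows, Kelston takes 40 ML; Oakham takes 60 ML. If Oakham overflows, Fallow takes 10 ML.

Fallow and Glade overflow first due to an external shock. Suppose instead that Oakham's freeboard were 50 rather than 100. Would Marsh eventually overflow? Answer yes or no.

yes

With Oakham's freeboard at 50:
Round 1 — Fallow, Glade overflow (initial).
  Eston: +10 → 10 < 110
  Marsh: +95 → 95 ≥ 50
  Oakham: +15 → 15 < 50
Round 2 — Marsh overflows.
  Kelston: +40 → 40 < 60
  Oakham: +60 → 75 ≥ 50
Round 3 — Oakham overflows.
No further overflows.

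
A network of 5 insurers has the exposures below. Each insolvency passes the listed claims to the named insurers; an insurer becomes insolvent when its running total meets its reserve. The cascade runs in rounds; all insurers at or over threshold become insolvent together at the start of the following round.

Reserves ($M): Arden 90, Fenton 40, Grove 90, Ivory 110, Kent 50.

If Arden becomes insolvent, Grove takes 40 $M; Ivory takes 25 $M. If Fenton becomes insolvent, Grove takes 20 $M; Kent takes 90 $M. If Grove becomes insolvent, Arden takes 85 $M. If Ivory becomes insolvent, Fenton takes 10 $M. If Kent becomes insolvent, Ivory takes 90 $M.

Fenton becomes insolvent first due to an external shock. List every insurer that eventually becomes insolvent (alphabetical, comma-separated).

Fenton, Kent

Round 1 — Fenton becomes insolvent (initial).
  Grove: +20 → 20 < 90
  Kent: +90 → 90 ≥ 50
Round 2 — Kent becomes insolvent.
  Ivory: +90 → 90 < 110
No further insolvencies.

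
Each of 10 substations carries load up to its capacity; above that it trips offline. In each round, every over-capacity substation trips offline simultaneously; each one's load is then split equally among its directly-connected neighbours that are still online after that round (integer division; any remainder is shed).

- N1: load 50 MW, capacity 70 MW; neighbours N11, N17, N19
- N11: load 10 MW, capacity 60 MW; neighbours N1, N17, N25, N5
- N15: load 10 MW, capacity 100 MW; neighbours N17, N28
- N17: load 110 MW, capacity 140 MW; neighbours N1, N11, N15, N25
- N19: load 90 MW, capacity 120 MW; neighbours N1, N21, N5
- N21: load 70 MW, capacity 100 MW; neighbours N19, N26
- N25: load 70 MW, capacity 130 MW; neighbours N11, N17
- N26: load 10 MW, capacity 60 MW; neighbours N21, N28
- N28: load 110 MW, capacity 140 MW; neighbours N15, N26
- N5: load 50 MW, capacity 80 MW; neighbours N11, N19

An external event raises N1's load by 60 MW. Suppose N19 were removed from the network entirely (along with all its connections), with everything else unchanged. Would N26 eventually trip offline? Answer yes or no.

With N19 removed:
Round 1 — N1 at 110 > 70. N1 trips offline.
  N1 sheds 110 MW to N11, N17: 55 each.
    N11: 10+55 = 65 > 60
    N17: 110+55 = 165 > 140
Round 2 — N11, N17 trip offline.
  N11 sheds 65 MW to N25, N5: 32 each (1 lost).
    N25: 70+32 = 102 ≤ 130
    N5: 50+32 = 82 > 80
  N17 sheds 165 MW to N15, N25: 82 each (1 lost).
    N15: 10+82 = 92 ≤ 100
    N25: 102+82 = 184 > 130
Round 3 — N25, N5 trip offline.
  N25 sheds 184 MW: no online neighbours, lost.
  N5 sheds 82 MW: no online neighbours, lost.
No further trips.

no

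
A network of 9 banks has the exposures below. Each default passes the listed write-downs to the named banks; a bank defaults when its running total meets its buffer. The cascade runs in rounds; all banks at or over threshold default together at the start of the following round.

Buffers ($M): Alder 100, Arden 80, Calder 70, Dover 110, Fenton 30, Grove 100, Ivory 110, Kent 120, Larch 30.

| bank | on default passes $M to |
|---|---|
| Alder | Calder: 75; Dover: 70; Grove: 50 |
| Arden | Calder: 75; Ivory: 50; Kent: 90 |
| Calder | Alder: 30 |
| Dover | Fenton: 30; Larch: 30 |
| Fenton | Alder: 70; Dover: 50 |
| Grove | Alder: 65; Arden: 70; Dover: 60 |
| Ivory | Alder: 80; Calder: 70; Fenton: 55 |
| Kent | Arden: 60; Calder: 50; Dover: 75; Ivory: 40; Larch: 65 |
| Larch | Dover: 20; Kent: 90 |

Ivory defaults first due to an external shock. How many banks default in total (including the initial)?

6

Round 1 — Ivory defaults (initial).
  Alder: +80 → 80 < 100
  Calder: +70 → 70 ≥ 70
  Fenton: +55 → 55 ≥ 30
Round 2 — Calder, Fenton default.
  Alder: +30+70 → 180 ≥ 100
  Dover: +50 → 50 < 110
Round 3 — Alder defaults.
  Dover: +70 → 120 ≥ 110
  Grove: +50 → 50 < 100
Round 4 — Dover defaults.
  Larch: +30 → 30 ≥ 30
Round 5 — Larch defaults.
  Kent: +90 → 90 < 120
No further defaults.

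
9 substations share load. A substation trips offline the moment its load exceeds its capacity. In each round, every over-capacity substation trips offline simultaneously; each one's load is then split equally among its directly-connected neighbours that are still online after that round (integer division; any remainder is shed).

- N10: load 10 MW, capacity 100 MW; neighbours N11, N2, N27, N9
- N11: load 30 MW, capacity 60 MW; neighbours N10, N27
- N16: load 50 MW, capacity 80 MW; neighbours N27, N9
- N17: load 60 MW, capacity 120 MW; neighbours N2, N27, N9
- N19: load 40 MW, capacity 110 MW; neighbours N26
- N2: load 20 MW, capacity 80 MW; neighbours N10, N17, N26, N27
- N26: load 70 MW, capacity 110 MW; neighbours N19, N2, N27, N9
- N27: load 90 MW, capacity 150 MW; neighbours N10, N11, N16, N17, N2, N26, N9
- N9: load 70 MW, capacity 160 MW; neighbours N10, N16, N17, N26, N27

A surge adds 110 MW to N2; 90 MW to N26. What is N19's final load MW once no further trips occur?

Round 1 — N2 at 130 > 80; N26 at 160 > 110. N2, N26 trip offline.
  N2 sheds 130 MW to N10, N17, N27: 43 each (1 lost).
    N10: 10+43 = 53 ≤ 100
    N17: 60+43 = 103 ≤ 120
    N27: 90+43 = 133 ≤ 150
  N26 sheds 160 MW to N19, N27, N9: 53 each (1 lost).
    N19: 40+53 = 93 ≤ 110
    N27: 133+53 = 186 > 150
    N9: 70+53 = 123 ≤ 160
Round 2 — N27 trips offline.
  N27 sheds 186 MW to N10, N11, N16, N17, N9: 37 each (1 lost).
    N10: 53+37 = 90 ≤ 100
    N11: 30+37 = 67 > 60
    N16: 50+37 = 87 > 80
    N17: 103+37 = 140 > 120
    N9: 123+37 = 160 ≤ 160
Round 3 — N11, N16, N17 trip offline.
  N11 sheds 67 MW to N10: 67 each.
    N10: 90+67 = 157 > 100
  N16 sheds 87 MW to N9: 87 each.
    N9: 160+87 = 247 > 160
  N17 sheds 140 MW to N9: 140 each.
    N9: 247+140 = 387 > 160
Round 4 — N10, N9 trip offline.
  N10 sheds 157 MW: no online neighbours, lost.
  N9 sheds 387 MW: no online neighbours, lost.
No further trips.

93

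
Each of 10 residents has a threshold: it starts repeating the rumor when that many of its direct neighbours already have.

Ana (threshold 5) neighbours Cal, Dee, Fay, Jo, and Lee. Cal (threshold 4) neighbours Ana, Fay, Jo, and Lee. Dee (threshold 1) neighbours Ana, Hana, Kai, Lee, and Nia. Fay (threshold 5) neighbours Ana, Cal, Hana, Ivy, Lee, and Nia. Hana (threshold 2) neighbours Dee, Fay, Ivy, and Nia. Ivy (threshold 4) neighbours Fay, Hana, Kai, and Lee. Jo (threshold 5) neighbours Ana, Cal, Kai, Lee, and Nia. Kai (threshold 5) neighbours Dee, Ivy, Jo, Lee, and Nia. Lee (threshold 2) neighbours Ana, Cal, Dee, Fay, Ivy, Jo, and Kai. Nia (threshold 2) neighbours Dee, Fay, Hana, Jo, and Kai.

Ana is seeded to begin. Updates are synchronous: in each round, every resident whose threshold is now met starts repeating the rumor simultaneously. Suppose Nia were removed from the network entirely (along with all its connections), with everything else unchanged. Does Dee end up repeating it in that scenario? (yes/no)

yes

With Nia removed:
Round 1 — Ana starts repeating the rumor (initial).
Round 2 — checking thresholds:
  Cal: 1 of 4 neighbours < 4, holds.
  Dee: 1 of 4 neighbours ≥ 1, starts repeating the rumor.
  Fay: 1 of 5 neighbours < 5, holds.
  Jo: 1 of 4 neighbours < 5, holds.
  Lee: 1 of 7 neighbours < 2, holds.
Round 3 — checking thresholds:
  Cal: 1 of 4 neighbours < 4, holds.
  Fay: 1 of 5 neighbours < 5, holds.
  Hana: 1 of 3 neighbours < 2, holds.
  Jo: 1 of 4 neighbours < 5, holds.
  Kai: 1 of 4 neighbours < 5, holds.
  Lee: 2 of 7 neighbours ≥ 2, starts repeating the rumor.
Round 4 — no new spreads; cascade stops.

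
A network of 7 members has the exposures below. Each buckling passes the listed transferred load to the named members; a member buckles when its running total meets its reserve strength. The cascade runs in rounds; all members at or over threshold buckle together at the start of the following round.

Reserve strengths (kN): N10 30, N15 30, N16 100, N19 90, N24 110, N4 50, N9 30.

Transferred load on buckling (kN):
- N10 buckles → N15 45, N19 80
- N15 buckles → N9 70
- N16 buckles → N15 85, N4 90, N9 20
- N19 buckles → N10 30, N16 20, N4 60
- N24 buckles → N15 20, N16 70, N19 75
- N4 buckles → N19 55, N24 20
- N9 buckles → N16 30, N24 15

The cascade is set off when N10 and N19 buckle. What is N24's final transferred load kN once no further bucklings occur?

35

Round 1 — N10, N19 buckle (initial).
  N15: +45 → 45 ≥ 30
  N16: +20 → 20 < 100
  N4: +60 → 60 ≥ 50
Round 2 — N15, N4 buckle.
  N24: +20 → 20 < 110
  N9: +70 → 70 ≥ 30
Round 3 — N9 buckles.
  N16: +30 → 50 < 100
  N24: +15 → 35 < 110
No further bucklings.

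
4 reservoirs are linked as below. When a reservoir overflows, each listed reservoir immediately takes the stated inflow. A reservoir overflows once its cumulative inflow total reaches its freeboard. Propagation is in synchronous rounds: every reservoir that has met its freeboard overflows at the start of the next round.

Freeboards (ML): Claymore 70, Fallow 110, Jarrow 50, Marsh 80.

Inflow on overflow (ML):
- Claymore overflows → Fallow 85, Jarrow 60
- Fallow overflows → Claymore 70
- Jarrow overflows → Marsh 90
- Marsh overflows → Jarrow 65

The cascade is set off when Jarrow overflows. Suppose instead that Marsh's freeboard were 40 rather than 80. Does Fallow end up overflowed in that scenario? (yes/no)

With Marsh's freeboard at 40:
Round 1 — Jarrow overflows (initial).
  Marsh: +90 → 90 ≥ 40
Round 2 — Marsh overflows.
No further overflows.

no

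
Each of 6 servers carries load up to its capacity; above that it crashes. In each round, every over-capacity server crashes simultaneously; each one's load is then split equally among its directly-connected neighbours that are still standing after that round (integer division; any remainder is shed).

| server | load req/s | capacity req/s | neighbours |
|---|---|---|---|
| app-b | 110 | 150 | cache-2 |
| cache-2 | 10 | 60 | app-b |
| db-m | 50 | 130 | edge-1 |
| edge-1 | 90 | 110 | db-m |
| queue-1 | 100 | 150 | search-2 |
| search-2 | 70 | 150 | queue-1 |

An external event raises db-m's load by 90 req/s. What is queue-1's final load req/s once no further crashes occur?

Round 1 — db-m at 140 > 130. db-m crashes.
  db-m sheds 140 req/s to edge-1: 140 each.
    edge-1: 90+140 = 230 > 110
Round 2 — edge-1 crashes.
  edge-1 sheds 230 req/s: no online neighbours, lost.
No further crashes.

100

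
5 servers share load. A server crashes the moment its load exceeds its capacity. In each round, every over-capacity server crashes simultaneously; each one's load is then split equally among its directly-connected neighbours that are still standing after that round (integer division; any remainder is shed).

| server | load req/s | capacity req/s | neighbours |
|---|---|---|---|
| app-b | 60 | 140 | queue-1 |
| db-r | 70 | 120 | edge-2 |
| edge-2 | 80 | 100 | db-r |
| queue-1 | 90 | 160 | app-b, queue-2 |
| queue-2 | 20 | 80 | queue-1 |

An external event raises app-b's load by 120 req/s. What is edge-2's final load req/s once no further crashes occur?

80

Round 1 — app-b at 180 > 140. app-b crashes.
  app-b sheds 180 req/s to queue-1: 180 each.
    queue-1: 90+180 = 270 > 160
Round 2 — queue-1 crashes.
  queue-1 sheds 270 req/s to queue-2: 270 each.
    queue-2: 20+270 = 290 > 80
Round 3 — queue-2 crashes.
  queue-2 sheds 290 req/s: no online neighbours, lost.
No further crashes.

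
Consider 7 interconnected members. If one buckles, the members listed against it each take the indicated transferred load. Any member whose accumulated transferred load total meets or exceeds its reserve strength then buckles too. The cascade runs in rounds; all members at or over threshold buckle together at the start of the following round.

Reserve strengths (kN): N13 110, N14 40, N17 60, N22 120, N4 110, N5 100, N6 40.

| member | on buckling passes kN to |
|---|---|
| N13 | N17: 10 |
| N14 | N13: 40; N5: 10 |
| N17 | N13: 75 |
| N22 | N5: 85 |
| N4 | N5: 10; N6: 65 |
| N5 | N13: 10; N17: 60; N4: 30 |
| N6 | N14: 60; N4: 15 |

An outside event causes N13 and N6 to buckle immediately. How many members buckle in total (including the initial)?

Round 1 — N13, N6 buckle (initial).
  N14: +60 → 60 ≥ 40
  N17: +10 → 10 < 60
  N4: +15 → 15 < 110
Round 2 — N14 buckles.
  N5: +10 → 10 < 100
No further bucklings.

3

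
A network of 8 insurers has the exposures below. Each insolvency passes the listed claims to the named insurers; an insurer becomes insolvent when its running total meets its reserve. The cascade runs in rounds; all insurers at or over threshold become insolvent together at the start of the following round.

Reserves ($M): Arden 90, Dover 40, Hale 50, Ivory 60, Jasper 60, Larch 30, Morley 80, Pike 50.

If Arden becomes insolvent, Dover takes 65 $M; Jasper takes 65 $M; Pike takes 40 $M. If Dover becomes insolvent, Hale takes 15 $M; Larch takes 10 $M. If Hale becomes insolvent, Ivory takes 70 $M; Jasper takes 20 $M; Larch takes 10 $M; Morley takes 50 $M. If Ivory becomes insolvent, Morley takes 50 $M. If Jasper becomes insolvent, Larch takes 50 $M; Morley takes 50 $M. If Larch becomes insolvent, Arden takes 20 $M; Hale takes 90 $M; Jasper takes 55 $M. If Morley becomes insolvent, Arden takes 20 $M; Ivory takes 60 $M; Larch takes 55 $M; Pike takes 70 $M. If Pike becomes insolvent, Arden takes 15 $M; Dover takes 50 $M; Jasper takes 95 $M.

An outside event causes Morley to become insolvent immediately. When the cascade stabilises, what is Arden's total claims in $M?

55

Round 1 — Morley becomes insolvent (initial).
  Arden: +20 → 20 < 90
  Ivory: +60 → 60 ≥ 60
  Larch: +55 → 55 ≥ 30
  Pike: +70 → 70 ≥ 50
Round 2 — Ivory, Larch, Pike become insolvent.
  Arden: +20+15 → 55 < 90
  Dover: +50 → 50 ≥ 40
  Hale: +90 → 90 ≥ 50
  Jasper: +55+95 → 150 ≥ 60
Round 3 — Dover, Hale, Jasper become insolvent.
No further insolvencies.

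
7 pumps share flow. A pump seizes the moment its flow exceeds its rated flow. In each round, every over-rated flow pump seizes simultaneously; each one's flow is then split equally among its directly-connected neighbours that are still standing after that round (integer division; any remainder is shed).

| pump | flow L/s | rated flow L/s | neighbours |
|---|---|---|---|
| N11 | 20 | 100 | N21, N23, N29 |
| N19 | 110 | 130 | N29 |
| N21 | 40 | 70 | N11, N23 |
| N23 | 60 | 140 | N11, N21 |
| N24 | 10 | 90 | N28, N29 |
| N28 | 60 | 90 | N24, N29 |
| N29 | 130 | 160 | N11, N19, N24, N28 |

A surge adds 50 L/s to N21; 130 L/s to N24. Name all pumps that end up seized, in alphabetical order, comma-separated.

Round 1 — N21 at 90 > 70; N24 at 140 > 90. N21, N24 seize.
  N21 sheds 90 L/s to N11, N23: 45 each.
    N11: 20+45 = 65 ≤ 100
    N23: 60+45 = 105 ≤ 140
  N24 sheds 140 L/s to N28, N29: 70 each.
    N28: 60+70 = 130 > 90
    N29: 130+70 = 200 > 160
Round 2 — N28, N29 seize.
  N28 sheds 130 L/s: no online neighbours, lost.
  N29 sheds 200 L/s to N11, N19: 100 each.
    N11: 65+100 = 165 > 100
    N19: 110+100 = 210 > 130
Round 3 — N11, N19 seize.
  N11 sheds 165 L/s to N23: 165 each.
    N23: 105+165 = 270 > 140
  N19 sheds 210 L/s: no online neighbours, lost.
Round 4 — N23 seizes.
  N23 sheds 270 L/s: no online neighbours, lost.
No further seizures.

N11, N19, N21, N23, N24, N28, N29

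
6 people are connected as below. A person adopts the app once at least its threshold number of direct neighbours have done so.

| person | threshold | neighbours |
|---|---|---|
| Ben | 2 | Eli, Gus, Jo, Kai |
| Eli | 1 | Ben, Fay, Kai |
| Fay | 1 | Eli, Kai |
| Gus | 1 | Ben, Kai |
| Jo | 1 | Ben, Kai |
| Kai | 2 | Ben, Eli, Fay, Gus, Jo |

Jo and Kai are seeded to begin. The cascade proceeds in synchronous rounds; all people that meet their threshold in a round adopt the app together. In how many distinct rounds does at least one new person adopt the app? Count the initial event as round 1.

2

Round 1 — Jo, Kai adopt the app (initial).
Round 2 — checking thresholds:
  Ben: 2 of 4 neighbours ≥ 2, adopts the app.
  Eli: 1 of 3 neighbours ≥ 1, adopts the app.
  Fay: 1 of 2 neighbours ≥ 1, adopts the app.
  Gus: 1 of 2 neighbours ≥ 1, adopts the app.
Round 3 — no new adoptions; cascade stops.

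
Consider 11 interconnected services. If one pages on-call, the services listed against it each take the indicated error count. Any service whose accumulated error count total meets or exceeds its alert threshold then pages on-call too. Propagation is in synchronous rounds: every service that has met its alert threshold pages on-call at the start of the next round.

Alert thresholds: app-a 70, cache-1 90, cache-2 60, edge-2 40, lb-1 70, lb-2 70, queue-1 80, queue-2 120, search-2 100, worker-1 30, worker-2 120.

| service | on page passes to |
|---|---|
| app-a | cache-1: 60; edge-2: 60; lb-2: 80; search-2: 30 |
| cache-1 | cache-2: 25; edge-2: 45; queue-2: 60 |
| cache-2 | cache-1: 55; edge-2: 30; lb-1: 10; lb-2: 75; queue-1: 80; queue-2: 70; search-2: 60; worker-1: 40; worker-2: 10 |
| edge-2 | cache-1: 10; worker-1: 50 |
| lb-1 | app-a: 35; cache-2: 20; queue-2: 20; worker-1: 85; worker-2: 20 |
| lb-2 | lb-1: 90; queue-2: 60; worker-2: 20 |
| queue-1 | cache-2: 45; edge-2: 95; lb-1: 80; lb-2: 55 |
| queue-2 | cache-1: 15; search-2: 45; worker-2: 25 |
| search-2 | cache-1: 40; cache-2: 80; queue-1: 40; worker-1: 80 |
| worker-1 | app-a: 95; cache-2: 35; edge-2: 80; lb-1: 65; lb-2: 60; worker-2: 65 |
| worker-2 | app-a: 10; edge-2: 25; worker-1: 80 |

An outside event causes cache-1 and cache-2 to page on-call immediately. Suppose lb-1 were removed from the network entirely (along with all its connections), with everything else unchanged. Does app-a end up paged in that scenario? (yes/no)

yes

With lb-1 removed:
Round 1 — cache-1, cache-2 page on-call (initial).
  edge-2: +45+30 → 75 ≥ 40
  lb-2: +75 → 75 ≥ 70
  queue-1: +80 → 80 ≥ 80
  queue-2: +60+70 → 130 ≥ 120
  search-2: +60 → 60 < 100
  worker-1: +40 → 40 ≥ 30
  worker-2: +10 → 10 < 120
Round 2 — edge-2, lb-2, queue-1, queue-2, worker-1 page on-call.
  app-a: +95 → 95 ≥ 70
  search-2: +45 → 105 ≥ 100
  worker-2: +20+25+65 → 120 ≥ 120
Round 3 — app-a, search-2, worker-2 page on-call.
No further pages.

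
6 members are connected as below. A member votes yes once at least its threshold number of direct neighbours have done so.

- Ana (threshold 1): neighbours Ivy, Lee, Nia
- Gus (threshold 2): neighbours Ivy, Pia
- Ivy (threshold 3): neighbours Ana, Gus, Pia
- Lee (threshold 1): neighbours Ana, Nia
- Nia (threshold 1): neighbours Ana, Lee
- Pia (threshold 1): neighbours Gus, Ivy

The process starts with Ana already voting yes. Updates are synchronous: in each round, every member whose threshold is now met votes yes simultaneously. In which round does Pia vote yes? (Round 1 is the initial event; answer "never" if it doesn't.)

Round 1 — Ana votes yes (initial).
Round 2 — checking thresholds:
  Ivy: 1 of 3 neighbours < 3, holds.
  Lee: 1 of 2 neighbours ≥ 1, votes yes.
  Nia: 1 of 2 neighbours ≥ 1, votes yes.
Round 3 — no new yes votes; cascade stops.

never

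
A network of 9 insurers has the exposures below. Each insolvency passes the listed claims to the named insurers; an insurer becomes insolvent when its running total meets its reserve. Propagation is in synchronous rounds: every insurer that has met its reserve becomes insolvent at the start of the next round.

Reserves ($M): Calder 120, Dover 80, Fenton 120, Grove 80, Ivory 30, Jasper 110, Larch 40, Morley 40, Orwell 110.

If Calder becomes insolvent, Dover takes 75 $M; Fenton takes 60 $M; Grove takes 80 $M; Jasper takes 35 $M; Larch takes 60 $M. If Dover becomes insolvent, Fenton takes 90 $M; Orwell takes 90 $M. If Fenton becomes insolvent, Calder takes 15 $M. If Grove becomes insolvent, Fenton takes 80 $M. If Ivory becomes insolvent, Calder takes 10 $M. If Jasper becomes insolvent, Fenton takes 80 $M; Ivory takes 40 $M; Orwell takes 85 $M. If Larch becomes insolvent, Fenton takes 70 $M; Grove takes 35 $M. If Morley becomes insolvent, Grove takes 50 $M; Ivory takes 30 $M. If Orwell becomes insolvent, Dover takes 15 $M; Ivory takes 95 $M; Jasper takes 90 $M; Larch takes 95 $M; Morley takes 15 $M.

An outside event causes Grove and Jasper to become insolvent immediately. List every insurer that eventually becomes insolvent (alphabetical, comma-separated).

Round 1 — Grove, Jasper become insolvent (initial).
  Fenton: +80+80 → 160 ≥ 120
  Ivory: +40 → 40 ≥ 30
  Orwell: +85 → 85 < 110
Round 2 — Fenton, Ivory become insolvent.
  Calder: +15+10 → 25 < 120
No further insolvencies.

Fenton, Grove, Ivory, Jasper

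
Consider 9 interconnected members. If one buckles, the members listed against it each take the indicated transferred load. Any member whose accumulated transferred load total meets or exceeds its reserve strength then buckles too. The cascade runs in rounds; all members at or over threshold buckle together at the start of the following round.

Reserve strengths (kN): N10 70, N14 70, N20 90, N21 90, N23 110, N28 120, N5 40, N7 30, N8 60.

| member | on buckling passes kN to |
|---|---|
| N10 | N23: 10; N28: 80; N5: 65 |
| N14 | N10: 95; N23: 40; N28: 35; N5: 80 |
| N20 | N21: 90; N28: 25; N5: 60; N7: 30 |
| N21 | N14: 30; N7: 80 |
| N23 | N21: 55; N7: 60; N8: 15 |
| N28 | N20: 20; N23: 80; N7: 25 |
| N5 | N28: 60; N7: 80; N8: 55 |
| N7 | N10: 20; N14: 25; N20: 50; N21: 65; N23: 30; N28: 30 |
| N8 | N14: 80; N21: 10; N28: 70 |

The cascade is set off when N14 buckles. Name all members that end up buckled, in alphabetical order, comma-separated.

N10, N14, N21, N23, N28, N5, N7, N8

Round 1 — N14 buckles (initial).
  N10: +95 → 95 ≥ 70
  N23: +40 → 40 < 110
  N28: +35 → 35 < 120
  N5: +80 → 80 ≥ 40
Round 2 — N10, N5 buckle.
  N23: +10 → 50 < 110
  N28: +80+60 → 175 ≥ 120
  N7: +80 → 80 ≥ 30
  N8: +55 → 55 < 60
Round 3 — N28, N7 buckle.
  N20: +20+50 → 70 < 90
  N21: +65 → 65 < 90
  N23: +80+30 → 160 ≥ 110
Round 4 — N23 buckles.
  N21: +55 → 120 ≥ 90
  N8: +15 → 70 ≥ 60
Round 5 — N21, N8 buckle.
No further bucklings.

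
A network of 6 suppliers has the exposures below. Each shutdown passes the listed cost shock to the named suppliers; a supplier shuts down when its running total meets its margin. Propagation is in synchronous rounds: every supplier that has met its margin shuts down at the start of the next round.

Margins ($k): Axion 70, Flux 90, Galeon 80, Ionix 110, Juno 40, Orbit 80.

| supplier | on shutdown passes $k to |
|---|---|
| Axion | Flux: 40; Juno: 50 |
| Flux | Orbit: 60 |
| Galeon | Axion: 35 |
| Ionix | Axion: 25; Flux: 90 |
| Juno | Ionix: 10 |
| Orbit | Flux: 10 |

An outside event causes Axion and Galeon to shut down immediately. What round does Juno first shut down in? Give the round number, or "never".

Round 1 — Axion, Galeon shut down (initial).
  Flux: +40 → 40 < 90
  Juno: +50 → 50 ≥ 40
Round 2 — Juno shuts down.
  Ionix: +10 → 10 < 110
No further shutdowns.

2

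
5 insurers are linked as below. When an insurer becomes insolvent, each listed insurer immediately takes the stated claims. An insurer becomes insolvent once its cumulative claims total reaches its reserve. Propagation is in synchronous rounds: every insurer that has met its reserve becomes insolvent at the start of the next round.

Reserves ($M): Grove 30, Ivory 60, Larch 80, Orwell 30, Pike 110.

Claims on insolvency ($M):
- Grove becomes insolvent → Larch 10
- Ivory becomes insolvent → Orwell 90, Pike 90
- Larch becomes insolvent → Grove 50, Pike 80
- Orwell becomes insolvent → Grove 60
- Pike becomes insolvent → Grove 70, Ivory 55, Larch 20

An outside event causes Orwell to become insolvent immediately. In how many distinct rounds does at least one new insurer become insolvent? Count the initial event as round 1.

Round 1 — Orwell becomes insolvent (initial).
  Grove: +60 → 60 ≥ 30
Round 2 — Grove becomes insolvent.
  Larch: +10 → 10 < 80
No further insolvencies.

2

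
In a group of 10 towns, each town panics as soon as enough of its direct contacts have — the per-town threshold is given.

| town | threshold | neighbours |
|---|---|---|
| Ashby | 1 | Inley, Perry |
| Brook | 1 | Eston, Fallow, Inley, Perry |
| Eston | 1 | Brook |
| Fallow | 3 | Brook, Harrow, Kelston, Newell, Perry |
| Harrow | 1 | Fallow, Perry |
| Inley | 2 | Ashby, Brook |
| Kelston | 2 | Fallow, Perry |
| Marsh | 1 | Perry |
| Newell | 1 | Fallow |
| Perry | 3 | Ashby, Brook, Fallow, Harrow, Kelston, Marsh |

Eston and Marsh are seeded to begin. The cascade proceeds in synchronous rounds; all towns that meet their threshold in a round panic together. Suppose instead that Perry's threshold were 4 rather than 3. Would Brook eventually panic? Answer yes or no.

yes

With Perry's threshold at 4:
Round 1 — Eston, Marsh panic (initial).
Round 2 — checking thresholds:
  Brook: 1 of 4 neighbours ≥ 1, panics.
  Perry: 1 of 6 neighbours < 4, holds.
Round 3 — no new panics; cascade stops.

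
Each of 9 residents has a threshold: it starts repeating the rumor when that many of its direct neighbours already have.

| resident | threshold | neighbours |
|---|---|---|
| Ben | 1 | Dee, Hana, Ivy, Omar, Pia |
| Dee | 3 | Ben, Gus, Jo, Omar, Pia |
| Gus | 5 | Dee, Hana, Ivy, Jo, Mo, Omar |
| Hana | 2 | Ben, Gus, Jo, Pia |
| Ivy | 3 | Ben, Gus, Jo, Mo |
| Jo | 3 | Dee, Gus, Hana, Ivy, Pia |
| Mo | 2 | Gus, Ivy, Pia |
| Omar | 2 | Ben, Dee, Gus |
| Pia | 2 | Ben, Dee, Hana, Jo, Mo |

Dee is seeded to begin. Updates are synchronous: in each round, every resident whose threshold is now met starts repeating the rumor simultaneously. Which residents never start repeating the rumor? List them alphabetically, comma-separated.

Gus, Ivy, Mo

Round 1 — Dee starts repeating the rumor (initial).
Round 2 — checking thresholds:
  Ben: 1 of 5 neighbours ≥ 1, starts repeating the rumor.
  Gus: 1 of 6 neighbours < 5, below threshold.
  Jo: 1 of 5 neighbours < 3, below threshold.
  Omar: 1 of 3 neighbours < 2, below threshold.
  Pia: 1 of 5 neighbours < 2, below threshold.
Round 3 — checking thresholds:
  Gus: 1 of 6 neighbours < 5, below threshold.
  Hana: 1 of 4 neighbours < 2, below threshold.
  Ivy: 1 of 4 neighbours < 3, below threshold.
  Jo: 1 of 5 neighbours < 3, below threshold.
  Omar: 2 of 3 neighbours ≥ 2, starts repeating the rumor.
  Pia: 2 of 5 neighbours ≥ 2, starts repeating the rumor.
Round 4 — checking thresholds:
  Gus: 2 of 6 neighbours < 5, below threshold.
  Hana: 2 of 4 neighbours ≥ 2, starts repeating the rumor.
  Ivy: 1 of 4 neighbours < 3, below threshold.
  Jo: 2 of 5 neighbours < 3, below threshold.
  Mo: 1 of 3 neighbours < 2, below threshold.
Round 5 — checking thresholds:
  Gus: 3 of 6 neighbours < 5, below threshold.
  Ivy: 1 of 4 neighbours < 3, below threshold.
  Jo: 3 of 5 neighbours ≥ 3, starts repeating the rumor.
  Mo: 1 of 3 neighbours < 2, below threshold.
Round 6 — no new spreads; cascade stops.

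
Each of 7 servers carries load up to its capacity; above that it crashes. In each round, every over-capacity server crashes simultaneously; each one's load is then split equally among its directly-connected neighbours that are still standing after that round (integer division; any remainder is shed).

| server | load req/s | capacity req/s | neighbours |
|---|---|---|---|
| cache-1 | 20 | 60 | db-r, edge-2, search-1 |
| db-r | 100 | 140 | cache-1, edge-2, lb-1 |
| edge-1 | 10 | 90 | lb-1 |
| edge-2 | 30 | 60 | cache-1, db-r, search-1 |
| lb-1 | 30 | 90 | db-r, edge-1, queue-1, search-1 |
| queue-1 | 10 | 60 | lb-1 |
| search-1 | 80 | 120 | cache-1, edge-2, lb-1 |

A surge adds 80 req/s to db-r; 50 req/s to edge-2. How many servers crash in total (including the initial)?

Round 1 — db-r at 180 > 140; edge-2 at 80 > 60. db-r, edge-2 crash.
  db-r sheds 180 req/s to cache-1, lb-1: 90 each.
    cache-1: 20+90 = 110 > 60
    lb-1: 30+90 = 120 > 90
  edge-2 sheds 80 req/s to cache-1, search-1: 40 each.
    cache-1: 110+40 = 150 > 60
    search-1: 80+40 = 120 ≤ 120
Round 2 — cache-1, lb-1 crash.
  cache-1 sheds 150 req/s to search-1: 150 each.
    search-1: 120+150 = 270 > 120
  lb-1 sheds 120 req/s to edge-1, queue-1, search-1: 40 each.
    edge-1: 10+40 = 50 ≤ 90
    queue-1: 10+40 = 50 ≤ 60
    search-1: 270+40 = 310 > 120
Round 3 — search-1 crashes.
  search-1 sheds 310 req/s: no online neighbours, lost.
No further crashes.

5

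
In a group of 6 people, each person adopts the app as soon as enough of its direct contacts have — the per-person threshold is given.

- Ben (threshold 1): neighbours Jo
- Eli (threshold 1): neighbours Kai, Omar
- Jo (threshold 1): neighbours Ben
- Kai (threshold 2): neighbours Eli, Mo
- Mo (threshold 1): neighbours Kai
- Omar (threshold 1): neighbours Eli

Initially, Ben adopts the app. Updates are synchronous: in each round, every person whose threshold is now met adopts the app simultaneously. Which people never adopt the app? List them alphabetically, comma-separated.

Eli, Kai, Mo, Omar

Round 1 — Ben adopts the app (initial).
Round 2 — checking thresholds:
  Jo: 1 of 1 neighbours ≥ 1, adopts the app.
Round 3 — no new adoptions; cascade stops.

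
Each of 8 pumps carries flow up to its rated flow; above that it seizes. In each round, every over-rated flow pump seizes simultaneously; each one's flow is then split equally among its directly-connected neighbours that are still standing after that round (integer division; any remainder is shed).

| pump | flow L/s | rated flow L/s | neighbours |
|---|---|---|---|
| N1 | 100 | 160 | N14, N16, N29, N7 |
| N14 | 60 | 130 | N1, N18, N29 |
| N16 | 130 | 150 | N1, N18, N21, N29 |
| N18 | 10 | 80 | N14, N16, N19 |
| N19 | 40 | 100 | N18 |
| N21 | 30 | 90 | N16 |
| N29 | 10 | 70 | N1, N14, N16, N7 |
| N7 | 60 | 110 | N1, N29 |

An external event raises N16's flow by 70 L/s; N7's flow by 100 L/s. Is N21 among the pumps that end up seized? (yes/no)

no

Round 1 — N16 at 200 > 150; N7 at 160 > 110. N16, N7 seize.
  N16 sheds 200 L/s to N1, N18, N21, N29: 50 each.
    N1: 100+50 = 150 ≤ 160
    N18: 10+50 = 60 ≤ 80
    N21: 30+50 = 80 ≤ 90
    N29: 10+50 = 60 ≤ 70
  N7 sheds 160 L/s to N1, N29: 80 each.
    N1: 150+80 = 230 > 160
    N29: 60+80 = 140 > 70
Round 2 — N1, N29 seize.
  N1 sheds 230 L/s to N14: 230 each.
    N14: 60+230 = 290 > 130
  N29 sheds 140 L/s to N14: 140 each.
    N14: 290+140 = 430 > 130
Round 3 — N14 seizes.
  N14 sheds 430 L/s to N18: 430 each.
    N18: 60+430 = 490 > 80
Round 4 — N18 seizes.
  N18 sheds 490 L/s to N19: 490 each.
    N19: 40+490 = 530 > 100
Round 5 — N19 seizes.
  N19 sheds 530 L/s: no online neighbours, lost.
No further seizures.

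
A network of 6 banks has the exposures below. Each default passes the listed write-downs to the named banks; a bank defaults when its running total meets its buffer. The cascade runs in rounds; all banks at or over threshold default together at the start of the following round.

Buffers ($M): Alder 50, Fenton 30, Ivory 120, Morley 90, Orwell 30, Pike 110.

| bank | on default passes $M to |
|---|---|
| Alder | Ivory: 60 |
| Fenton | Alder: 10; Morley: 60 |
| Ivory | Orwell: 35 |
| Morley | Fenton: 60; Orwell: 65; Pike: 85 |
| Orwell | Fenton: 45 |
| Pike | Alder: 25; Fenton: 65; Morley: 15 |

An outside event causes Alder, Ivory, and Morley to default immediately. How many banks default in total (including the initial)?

5

Round 1 — Alder, Ivory, Morley default (initial).
  Fenton: +60 → 60 ≥ 30
  Orwell: +35+65 → 100 ≥ 30
  Pike: +85 → 85 < 110
Round 2 — Fenton, Orwell default.
No further defaults.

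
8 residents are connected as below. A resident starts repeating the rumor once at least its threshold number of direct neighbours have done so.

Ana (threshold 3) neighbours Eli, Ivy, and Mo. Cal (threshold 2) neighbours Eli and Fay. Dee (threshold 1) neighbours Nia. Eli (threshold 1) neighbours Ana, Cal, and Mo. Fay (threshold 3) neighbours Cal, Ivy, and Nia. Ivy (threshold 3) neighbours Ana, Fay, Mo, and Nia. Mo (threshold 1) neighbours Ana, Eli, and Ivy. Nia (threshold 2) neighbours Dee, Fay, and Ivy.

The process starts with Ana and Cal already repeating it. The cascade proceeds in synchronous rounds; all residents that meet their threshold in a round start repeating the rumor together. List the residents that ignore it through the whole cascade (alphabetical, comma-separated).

Dee, Fay, Ivy, Nia

Round 1 — Ana, Cal start repeating the rumor (initial).
Round 2 — checking thresholds:
  Eli: 2 of 3 neighbours ≥ 1, starts repeating the rumor.
  Fay: 1 of 3 neighbours < 3, below threshold.
  Ivy: 1 of 4 neighbours < 3, below threshold.
  Mo: 1 of 3 neighbours ≥ 1, starts repeating the rumor.
Round 3 — no new spreads; cascade stops.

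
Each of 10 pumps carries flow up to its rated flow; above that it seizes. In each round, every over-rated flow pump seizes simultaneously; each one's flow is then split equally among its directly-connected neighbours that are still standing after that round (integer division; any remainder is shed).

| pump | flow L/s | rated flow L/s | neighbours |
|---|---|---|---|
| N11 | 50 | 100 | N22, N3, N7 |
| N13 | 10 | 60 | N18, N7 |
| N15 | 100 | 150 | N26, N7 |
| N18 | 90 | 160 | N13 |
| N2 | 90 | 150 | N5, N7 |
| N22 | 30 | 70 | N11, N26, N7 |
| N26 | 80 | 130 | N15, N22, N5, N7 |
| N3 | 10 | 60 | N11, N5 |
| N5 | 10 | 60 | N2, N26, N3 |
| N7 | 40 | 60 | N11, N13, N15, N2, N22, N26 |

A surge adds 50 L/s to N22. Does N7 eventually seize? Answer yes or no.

yes

Round 1 — N22 at 80 > 70. N22 seizes.
  N22 sheds 80 L/s to N11, N26, N7: 26 each (2 lost).
    N11: 50+26 = 76 ≤ 100
    N26: 80+26 = 106 ≤ 130
    N7: 40+26 = 66 > 60
Round 2 — N7 seizes.
  N7 sheds 66 L/s to N11, N13, N15, N2, N26: 13 each (1 lost).
    N11: 76+13 = 89 ≤ 100
    N13: 10+13 = 23 ≤ 60
    N15: 100+13 = 113 ≤ 150
    N2: 90+13 = 103 ≤ 150
    N26: 106+13 = 119 ≤ 130
No further seizures.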